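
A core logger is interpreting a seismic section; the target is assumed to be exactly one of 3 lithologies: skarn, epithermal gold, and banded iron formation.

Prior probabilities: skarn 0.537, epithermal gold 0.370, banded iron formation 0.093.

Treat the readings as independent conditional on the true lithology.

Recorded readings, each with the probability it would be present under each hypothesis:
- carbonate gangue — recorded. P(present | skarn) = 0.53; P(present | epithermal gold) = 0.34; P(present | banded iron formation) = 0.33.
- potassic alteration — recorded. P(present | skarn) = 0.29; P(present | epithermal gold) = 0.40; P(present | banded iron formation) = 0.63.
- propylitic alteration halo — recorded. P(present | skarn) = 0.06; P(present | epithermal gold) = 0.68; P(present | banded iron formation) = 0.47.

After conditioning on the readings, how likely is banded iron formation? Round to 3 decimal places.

By Bayes' rule with conditional independence, the unnormalized weight for each hypothesis is prior × ∏ likelihoods:
  skarn: 0.537 × 0.53 × 0.29 × 0.06 = 0.0049522
  epithermal gold: 0.370 × 0.34 × 0.40 × 0.68 = 0.034218
  banded iron formation: 0.093 × 0.33 × 0.63 × 0.47 = 0.0090873
The unnormalized weights sum to 0.048257.
P(banded iron formation | evidence) = 0.0090873 / 0.048257 ≈ 0.188.

0.188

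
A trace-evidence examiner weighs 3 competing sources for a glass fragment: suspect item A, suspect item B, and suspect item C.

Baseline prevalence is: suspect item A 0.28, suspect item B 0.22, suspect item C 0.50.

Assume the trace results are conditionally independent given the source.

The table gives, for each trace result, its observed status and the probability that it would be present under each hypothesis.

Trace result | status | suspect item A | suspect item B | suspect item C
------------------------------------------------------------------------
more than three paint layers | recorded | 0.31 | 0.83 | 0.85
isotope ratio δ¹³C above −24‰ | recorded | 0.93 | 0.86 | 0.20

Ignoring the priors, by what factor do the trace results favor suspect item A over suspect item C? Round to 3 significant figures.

Take the product of per-trace result likelihoods under each hypothesis, then divide.
  suspect item A: 0.31 × 0.93 = 0.2883
  suspect item C: 0.85 × 0.20 = 0.17
Bayes factor = 0.2883 / 0.17 ≈ 1.70

1.70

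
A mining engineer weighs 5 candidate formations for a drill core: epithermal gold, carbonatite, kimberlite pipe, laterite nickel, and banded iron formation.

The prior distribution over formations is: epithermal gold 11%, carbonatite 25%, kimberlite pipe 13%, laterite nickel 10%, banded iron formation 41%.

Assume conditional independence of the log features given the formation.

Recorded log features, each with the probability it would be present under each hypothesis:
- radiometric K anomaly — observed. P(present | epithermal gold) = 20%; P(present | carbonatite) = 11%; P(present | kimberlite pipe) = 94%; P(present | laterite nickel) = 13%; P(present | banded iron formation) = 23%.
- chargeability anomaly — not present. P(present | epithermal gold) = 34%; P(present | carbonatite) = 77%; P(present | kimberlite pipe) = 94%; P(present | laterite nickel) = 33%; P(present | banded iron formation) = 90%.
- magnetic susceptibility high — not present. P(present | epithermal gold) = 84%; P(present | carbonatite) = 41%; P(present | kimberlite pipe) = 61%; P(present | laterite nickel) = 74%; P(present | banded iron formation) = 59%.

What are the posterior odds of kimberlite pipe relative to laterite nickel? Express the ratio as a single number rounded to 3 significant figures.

1.26

Unnormalized posterior weight (prior times the log feature likelihoods) for each of the two hypotheses (using 1 − P(present | H) for each absent log feature):
  kimberlite pipe: 0.13 × 0.94 × (1 − 0.94) × (1 − 0.61) = 0.0028595
  laterite nickel: 0.10 × 0.13 × (1 − 0.33) × (1 − 0.74) = 0.0022646
Posterior odds = 0.0028595 / 0.0022646 ≈ 1.26.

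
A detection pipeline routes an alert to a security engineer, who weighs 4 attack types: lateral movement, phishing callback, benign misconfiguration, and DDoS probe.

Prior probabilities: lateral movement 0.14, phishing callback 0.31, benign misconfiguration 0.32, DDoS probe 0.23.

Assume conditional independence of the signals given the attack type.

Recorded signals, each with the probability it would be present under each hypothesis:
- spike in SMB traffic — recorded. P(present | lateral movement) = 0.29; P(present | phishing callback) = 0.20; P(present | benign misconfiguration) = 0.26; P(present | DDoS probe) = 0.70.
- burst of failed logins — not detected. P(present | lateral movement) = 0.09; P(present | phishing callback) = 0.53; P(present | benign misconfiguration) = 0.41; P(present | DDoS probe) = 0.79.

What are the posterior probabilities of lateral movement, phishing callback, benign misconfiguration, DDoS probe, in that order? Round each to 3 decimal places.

By Bayes' rule with conditional independence, the unnormalized weight for each hypothesis is prior × ∏ likelihoods (using 1 − P(present | H) for each absent signal):
  lateral movement: 0.14 × 0.29 × (1 − 0.09) = 0.036946
  phishing callback: 0.31 × 0.20 × (1 − 0.53) = 0.02914
  benign misconfiguration: 0.32 × 0.26 × (1 − 0.41) = 0.049088
  DDoS probe: 0.23 × 0.70 × (1 − 0.79) = 0.03381
Marginal likelihood of the evidence = 0.14898.
P(lateral movement | evidence) = 0.036946 / 0.14898 ≈ 0.248
P(phishing callback | evidence) = 0.02914 / 0.14898 ≈ 0.196
P(benign misconfiguration | evidence) = 0.049088 / 0.14898 ≈ 0.329
P(DDoS probe | evidence) = 0.03381 / 0.14898 ≈ 0.227

0.248, 0.196, 0.329, 0.227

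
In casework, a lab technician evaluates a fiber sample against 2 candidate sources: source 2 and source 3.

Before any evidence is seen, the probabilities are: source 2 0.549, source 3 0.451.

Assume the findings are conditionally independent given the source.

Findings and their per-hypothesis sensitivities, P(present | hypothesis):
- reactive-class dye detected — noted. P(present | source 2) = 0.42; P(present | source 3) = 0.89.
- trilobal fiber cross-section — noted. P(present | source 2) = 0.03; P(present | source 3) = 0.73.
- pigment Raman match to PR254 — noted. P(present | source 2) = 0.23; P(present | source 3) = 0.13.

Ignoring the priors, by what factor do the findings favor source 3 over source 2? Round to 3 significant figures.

29.1

Take the product of per-finding likelihoods under each hypothesis, then divide.
  source 3: 0.89 × 0.73 × 0.13 = 0.084461
  source 2: 0.42 × 0.03 × 0.23 = 0.002898
Bayes factor = 0.084461 / 0.002898 ≈ 29.1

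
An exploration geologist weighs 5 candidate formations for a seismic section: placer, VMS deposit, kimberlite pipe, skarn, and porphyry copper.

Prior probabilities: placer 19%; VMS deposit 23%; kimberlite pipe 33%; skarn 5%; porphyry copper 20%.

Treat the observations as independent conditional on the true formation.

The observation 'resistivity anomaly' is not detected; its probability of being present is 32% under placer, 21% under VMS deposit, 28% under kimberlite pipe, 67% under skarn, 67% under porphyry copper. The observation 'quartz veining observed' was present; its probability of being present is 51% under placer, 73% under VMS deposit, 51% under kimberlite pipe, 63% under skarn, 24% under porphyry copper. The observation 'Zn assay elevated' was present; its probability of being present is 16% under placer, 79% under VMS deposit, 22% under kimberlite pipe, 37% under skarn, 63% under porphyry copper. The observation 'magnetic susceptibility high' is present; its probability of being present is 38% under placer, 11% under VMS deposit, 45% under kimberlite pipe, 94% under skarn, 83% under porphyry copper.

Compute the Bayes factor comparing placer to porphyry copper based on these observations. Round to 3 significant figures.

0.509

The Bayes factor is the ratio of the joint likelihoods of the evidence pattern under the two hypotheses (using 1 − P(present | H) for each absent observation).
  placer: (1 − 0.32) × 0.51 × 0.16 × 0.38 = 0.021085
  porphyry copper: (1 − 0.67) × 0.24 × 0.63 × 0.83 = 0.041414
Bayes factor = 0.021085 / 0.041414 ≈ 0.509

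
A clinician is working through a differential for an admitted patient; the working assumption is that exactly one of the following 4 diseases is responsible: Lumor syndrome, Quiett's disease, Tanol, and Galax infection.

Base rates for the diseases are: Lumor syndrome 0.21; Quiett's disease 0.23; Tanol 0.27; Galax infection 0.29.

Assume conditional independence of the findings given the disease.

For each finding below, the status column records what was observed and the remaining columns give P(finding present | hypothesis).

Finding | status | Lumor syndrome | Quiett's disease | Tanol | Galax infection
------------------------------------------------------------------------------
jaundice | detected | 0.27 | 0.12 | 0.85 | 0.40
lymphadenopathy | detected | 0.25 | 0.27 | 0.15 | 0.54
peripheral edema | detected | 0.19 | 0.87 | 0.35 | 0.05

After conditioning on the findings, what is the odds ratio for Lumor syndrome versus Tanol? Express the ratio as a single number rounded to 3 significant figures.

Unnormalized posterior weight (prior times the finding likelihoods) for each of the two hypotheses:
  Lumor syndrome: 0.21 × 0.27 × 0.25 × 0.19 = 0.0026932
  Tanol: 0.27 × 0.85 × 0.15 × 0.35 = 0.012049
Odds(Lumor syndrome : Tanol) = 0.0026932 / 0.012049 ≈ 0.224.

0.224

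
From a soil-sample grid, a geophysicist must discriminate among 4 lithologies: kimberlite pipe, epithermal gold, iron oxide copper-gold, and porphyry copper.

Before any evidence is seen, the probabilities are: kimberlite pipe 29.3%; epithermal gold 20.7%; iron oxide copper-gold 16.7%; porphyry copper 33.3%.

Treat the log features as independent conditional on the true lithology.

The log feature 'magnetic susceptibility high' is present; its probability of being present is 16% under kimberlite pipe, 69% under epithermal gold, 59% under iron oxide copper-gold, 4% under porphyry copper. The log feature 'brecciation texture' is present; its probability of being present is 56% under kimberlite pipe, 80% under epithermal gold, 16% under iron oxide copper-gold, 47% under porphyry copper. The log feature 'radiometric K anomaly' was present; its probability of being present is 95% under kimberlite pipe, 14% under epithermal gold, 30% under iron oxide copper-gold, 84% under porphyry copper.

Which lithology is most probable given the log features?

kimberlite pipe

By Bayes' rule with conditional independence, the unnormalized weight for each hypothesis is prior × ∏ likelihoods:
  kimberlite pipe: 0.293 × 0.16 × 0.56 × 0.95 = 0.02494
  epithermal gold: 0.207 × 0.69 × 0.80 × 0.14 = 0.015997
  iron oxide copper-gold: 0.167 × 0.59 × 0.16 × 0.30 = 0.0047294
  porphyry copper: 0.333 × 0.04 × 0.47 × 0.84 = 0.0052587
Normalizing constant Z = 0.02494 + 0.015997 + 0.0047294 + 0.0052587 = 0.050925.
P(kimberlite pipe | evidence) ≈ 0.02494 / 0.050925 ≈ 0.490
P(epithermal gold | evidence) ≈ 0.015997 / 0.050925 ≈ 0.314
P(iron oxide copper-gold | evidence) ≈ 0.0047294 / 0.050925 ≈ 0.093
P(porphyry copper | evidence) ≈ 0.0052587 / 0.050925 ≈ 0.103
The largest is 0.490, so kimberlite pipe is most probable.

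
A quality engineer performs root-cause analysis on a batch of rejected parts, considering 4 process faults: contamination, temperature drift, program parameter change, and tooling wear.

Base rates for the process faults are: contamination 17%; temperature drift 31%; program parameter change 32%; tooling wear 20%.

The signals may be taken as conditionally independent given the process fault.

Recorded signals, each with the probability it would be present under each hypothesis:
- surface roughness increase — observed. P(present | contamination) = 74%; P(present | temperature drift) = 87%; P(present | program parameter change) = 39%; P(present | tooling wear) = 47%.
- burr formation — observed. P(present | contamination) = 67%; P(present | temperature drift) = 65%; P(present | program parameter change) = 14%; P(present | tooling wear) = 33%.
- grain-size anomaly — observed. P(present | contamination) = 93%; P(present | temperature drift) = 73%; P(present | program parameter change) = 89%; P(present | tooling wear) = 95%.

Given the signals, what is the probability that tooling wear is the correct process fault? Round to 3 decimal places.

0.117

For each hypothesis, the unnormalized posterior weight is prior × product of the signal likelihoods:
  contamination: 0.17 × 0.74 × 0.67 × 0.93 = 0.078386
  temperature drift: 0.31 × 0.87 × 0.65 × 0.73 = 0.12797
  program parameter change: 0.32 × 0.39 × 0.14 × 0.89 = 0.01555
  tooling wear: 0.20 × 0.47 × 0.33 × 0.95 = 0.029469
The unnormalized weights sum to 0.25138.
P(tooling wear | evidence) = 0.029469 / 0.25138 ≈ 0.117.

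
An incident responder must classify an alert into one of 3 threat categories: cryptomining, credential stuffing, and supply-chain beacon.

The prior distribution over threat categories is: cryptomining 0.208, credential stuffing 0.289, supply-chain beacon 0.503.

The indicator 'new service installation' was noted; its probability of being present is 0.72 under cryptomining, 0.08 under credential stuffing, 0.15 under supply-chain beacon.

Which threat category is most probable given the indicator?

By Bayes' rule, the unnormalized weight for each hypothesis is prior × likelihood:
  cryptomining: 0.208 × 0.72 = 0.14976
  credential stuffing: 0.289 × 0.08 = 0.02312
  supply-chain beacon: 0.503 × 0.15 = 0.07545
Normalizing constant Z = 0.14976 + 0.02312 + 0.07545 = 0.24833.
P(cryptomining | evidence) ≈ 0.14976 / 0.24833 ≈ 0.603
P(credential stuffing | evidence) ≈ 0.02312 / 0.24833 ≈ 0.093
P(supply-chain beacon | evidence) ≈ 0.07545 / 0.24833 ≈ 0.304
The largest is 0.603, so cryptomining is most probable.

cryptomining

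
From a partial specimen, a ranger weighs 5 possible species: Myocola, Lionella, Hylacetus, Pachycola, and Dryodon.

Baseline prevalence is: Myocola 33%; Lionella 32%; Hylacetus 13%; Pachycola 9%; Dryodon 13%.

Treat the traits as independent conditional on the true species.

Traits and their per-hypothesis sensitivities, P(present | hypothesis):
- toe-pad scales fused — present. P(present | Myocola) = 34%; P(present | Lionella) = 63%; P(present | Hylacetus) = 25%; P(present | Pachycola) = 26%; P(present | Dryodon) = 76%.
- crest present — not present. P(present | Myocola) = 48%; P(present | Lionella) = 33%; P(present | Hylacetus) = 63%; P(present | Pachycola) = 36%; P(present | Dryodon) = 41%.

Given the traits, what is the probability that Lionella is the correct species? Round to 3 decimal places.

By Bayes' rule with conditional independence, the unnormalized weight for each hypothesis is prior × ∏ likelihoods (using 1 − P(present | H) for each absent trait):
  Myocola: 0.33 × 0.34 × (1 − 0.48) = 0.058344
  Lionella: 0.32 × 0.63 × (1 − 0.33) = 0.13507
  Hylacetus: 0.13 × 0.25 × (1 − 0.63) = 0.012025
  Pachycola: 0.09 × 0.26 × (1 − 0.36) = 0.014976
  Dryodon: 0.13 × 0.76 × (1 − 0.41) = 0.058292
Marginal likelihood of the evidence = 0.27871.
P(Lionella | evidence) = 0.13507 / 0.27871 ≈ 0.485.

0.485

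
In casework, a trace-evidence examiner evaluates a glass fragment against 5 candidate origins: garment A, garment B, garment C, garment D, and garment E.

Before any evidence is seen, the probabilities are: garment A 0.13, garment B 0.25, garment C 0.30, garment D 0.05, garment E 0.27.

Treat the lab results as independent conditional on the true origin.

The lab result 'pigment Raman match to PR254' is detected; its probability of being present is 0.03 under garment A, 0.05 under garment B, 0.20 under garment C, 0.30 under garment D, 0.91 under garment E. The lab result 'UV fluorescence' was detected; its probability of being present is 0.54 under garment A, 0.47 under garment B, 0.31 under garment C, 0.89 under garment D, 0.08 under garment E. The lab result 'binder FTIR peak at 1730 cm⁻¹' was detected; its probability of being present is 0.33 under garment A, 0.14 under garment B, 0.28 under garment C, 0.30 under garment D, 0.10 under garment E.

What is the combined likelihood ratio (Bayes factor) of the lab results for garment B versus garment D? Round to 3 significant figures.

The Bayes factor is the ratio of the joint likelihoods of the lab result pattern under the two hypotheses.
  garment B: 0.05 × 0.47 × 0.14 = 0.00329
  garment D: 0.30 × 0.89 × 0.30 = 0.0801
Bayes factor = 0.00329 / 0.0801 ≈ 0.0411

0.0411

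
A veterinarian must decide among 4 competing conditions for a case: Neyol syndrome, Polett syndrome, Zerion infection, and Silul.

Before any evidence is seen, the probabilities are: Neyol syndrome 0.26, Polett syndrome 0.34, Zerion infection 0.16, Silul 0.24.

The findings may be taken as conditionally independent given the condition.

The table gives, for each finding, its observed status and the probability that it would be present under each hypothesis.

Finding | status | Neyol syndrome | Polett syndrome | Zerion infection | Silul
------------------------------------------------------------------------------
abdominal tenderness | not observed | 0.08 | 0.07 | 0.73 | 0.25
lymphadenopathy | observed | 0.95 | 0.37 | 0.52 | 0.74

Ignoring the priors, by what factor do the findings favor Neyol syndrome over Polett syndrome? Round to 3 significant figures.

Joint likelihood of the evidence pattern under each hypothesis (using 1 − P(present | H) for each absent finding):
  Neyol syndrome: (1 − 0.08) × 0.95 = 0.874
  Polett syndrome: (1 − 0.07) × 0.37 = 0.3441
Bayes factor = 0.874 / 0.3441 ≈ 2.54

2.54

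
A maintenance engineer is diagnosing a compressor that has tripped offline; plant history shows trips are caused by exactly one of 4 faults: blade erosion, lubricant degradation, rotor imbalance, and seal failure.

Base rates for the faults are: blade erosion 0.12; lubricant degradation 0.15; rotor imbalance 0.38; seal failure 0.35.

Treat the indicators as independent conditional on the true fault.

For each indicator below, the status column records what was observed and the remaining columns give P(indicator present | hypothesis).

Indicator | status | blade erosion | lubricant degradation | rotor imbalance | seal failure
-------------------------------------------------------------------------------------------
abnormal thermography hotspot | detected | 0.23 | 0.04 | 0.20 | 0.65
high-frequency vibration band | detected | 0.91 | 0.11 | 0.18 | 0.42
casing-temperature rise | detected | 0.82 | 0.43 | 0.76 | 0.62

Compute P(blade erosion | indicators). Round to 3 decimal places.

For each hypothesis, the unnormalized posterior weight is prior × product of the indicator likelihoods:
  blade erosion: 0.12 × 0.23 × 0.91 × 0.82 = 0.020595
  lubricant degradation: 0.15 × 0.04 × 0.11 × 0.43 = 0.0002838
  rotor imbalance: 0.38 × 0.20 × 0.18 × 0.76 = 0.010397
  seal failure: 0.35 × 0.65 × 0.42 × 0.62 = 0.059241
The unnormalized weights sum to 0.090517.
P(blade erosion | evidence) = 0.020595 / 0.090517 ≈ 0.228.

0.228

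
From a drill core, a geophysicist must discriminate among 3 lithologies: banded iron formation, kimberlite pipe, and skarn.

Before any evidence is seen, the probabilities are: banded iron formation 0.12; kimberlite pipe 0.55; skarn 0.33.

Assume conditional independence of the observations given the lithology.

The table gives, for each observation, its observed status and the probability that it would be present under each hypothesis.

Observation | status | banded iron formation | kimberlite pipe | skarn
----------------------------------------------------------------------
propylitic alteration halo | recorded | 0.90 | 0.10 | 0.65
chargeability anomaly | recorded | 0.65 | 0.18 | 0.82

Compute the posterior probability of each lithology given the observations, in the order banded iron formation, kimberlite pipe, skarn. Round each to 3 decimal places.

0.274, 0.039, 0.687

For each hypothesis, the unnormalized posterior weight is prior × product of the observation likelihoods:
  banded iron formation: 0.12 × 0.90 × 0.65 = 0.0702
  kimberlite pipe: 0.55 × 0.10 × 0.18 = 0.0099
  skarn: 0.33 × 0.65 × 0.82 = 0.17589
The unnormalized weights sum to 0.25599.
P(banded iron formation | evidence) = 0.0702 / 0.25599 ≈ 0.274
P(kimberlite pipe | evidence) = 0.0099 / 0.25599 ≈ 0.039
P(skarn | evidence) = 0.17589 / 0.25599 ≈ 0.687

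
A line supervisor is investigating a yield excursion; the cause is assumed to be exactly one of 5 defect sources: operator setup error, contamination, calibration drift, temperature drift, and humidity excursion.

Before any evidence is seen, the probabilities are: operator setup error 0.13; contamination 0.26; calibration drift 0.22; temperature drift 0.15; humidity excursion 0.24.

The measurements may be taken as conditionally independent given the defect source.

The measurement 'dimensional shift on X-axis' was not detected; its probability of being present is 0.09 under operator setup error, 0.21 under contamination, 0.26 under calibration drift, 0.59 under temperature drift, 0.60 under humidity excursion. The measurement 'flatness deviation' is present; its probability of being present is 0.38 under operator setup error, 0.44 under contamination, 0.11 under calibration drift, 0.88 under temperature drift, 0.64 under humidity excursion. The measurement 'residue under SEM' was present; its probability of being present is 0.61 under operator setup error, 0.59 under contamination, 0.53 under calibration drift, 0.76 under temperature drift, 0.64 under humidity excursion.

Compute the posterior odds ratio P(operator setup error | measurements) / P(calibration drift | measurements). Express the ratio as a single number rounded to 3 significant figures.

2.89

Posterior odds equal prior odds times the likelihood ratio; only the two competing hypotheses matter (using 1 − P(present | H) for each absent measurement).
  operator setup error: 0.13 × (1 − 0.09) × 0.38 × 0.61 = 0.027422
  calibration drift: 0.22 × (1 − 0.26) × 0.11 × 0.53 = 0.0094912
Posterior odds = 0.027422 / 0.0094912 ≈ 2.89.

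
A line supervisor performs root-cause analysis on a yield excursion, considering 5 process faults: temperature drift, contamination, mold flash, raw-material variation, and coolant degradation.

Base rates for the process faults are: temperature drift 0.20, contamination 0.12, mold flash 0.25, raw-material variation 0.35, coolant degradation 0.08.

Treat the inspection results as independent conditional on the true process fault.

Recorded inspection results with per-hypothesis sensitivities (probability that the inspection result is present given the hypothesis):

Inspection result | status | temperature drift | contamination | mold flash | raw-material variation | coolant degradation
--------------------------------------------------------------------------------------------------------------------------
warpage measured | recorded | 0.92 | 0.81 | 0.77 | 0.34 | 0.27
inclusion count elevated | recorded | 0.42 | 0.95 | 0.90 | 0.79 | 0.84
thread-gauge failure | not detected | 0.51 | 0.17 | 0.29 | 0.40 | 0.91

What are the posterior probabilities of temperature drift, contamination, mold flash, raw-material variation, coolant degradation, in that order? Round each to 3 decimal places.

Multiply each prior by the joint likelihood of the inspection result pattern (using 1 − P(present | H) for each absent inspection result):
  temperature drift: 0.20 × 0.92 × 0.42 × (1 − 0.51) = 0.037867
  contamination: 0.12 × 0.81 × 0.95 × (1 − 0.17) = 0.076642
  mold flash: 0.25 × 0.77 × 0.90 × (1 − 0.29) = 0.12301
  raw-material variation: 0.35 × 0.34 × 0.79 × (1 − 0.40) = 0.056406
  coolant degradation: 0.08 × 0.27 × 0.84 × (1 − 0.91) = 0.001633
Normalizing constant Z = 0.037867 + 0.076642 + 0.12301 + 0.056406 + 0.001633 = 0.29556.
P(temperature drift | evidence) = 0.037867 / 0.29556 ≈ 0.128
P(contamination | evidence) = 0.076642 / 0.29556 ≈ 0.259
P(mold flash | evidence) = 0.12301 / 0.29556 ≈ 0.416
P(raw-material variation | evidence) = 0.056406 / 0.29556 ≈ 0.191
P(coolant degradation | evidence) = 0.001633 / 0.29556 ≈ 0.006

0.128, 0.259, 0.416, 0.191, 0.006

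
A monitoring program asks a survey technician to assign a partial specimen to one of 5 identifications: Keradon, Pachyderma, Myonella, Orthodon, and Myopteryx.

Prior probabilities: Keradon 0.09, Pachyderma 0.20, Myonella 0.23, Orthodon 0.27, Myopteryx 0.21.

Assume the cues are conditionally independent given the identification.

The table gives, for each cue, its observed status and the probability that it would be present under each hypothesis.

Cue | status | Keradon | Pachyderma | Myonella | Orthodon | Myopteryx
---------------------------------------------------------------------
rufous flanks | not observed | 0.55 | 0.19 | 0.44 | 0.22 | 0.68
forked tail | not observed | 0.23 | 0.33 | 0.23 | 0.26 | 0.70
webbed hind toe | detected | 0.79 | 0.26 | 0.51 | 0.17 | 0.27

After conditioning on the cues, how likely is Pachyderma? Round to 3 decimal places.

By Bayes' rule with conditional independence, the unnormalized weight for each hypothesis is prior × ∏ likelihoods (using 1 − P(present | H) for each absent cue):
  Keradon: 0.09 × (1 − 0.55) × (1 − 0.23) × 0.79 = 0.024636
  Pachyderma: 0.20 × (1 − 0.19) × (1 − 0.33) × 0.26 = 0.02822
  Myonella: 0.23 × (1 − 0.44) × (1 − 0.23) × 0.51 = 0.05058
  Orthodon: 0.27 × (1 − 0.22) × (1 − 0.26) × 0.17 = 0.026493
  Myopteryx: 0.21 × (1 − 0.68) × (1 − 0.70) × 0.27 = 0.0054432
Normalizing constant Z = 0.024636 + 0.02822 + 0.05058 + 0.026493 + 0.0054432 = 0.13537.
P(Pachyderma | evidence) = 0.02822 / 0.13537 ≈ 0.208.

0.208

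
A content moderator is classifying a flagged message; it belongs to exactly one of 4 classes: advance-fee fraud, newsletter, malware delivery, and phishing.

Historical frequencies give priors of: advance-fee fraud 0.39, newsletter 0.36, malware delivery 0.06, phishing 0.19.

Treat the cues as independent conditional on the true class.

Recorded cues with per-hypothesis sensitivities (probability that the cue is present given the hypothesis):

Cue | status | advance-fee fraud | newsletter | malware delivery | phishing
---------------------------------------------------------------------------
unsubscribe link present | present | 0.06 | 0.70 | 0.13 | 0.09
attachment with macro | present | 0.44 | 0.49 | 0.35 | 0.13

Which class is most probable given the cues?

By Bayes' rule with conditional independence, the unnormalized weight for each hypothesis is prior × ∏ likelihoods:
  advance-fee fraud: 0.39 × 0.06 × 0.44 = 0.010296
  newsletter: 0.36 × 0.70 × 0.49 = 0.12348
  malware delivery: 0.06 × 0.13 × 0.35 = 0.00273
  phishing: 0.19 × 0.09 × 0.13 = 0.002223
Normalizing constant Z = 0.010296 + 0.12348 + 0.00273 + 0.002223 = 0.13873.
P(advance-fee fraud | evidence) ≈ 0.010296 / 0.13873 ≈ 0.074
P(newsletter | evidence) ≈ 0.12348 / 0.13873 ≈ 0.890
P(malware delivery | evidence) ≈ 0.00273 / 0.13873 ≈ 0.020
P(phishing | evidence) ≈ 0.002223 / 0.13873 ≈ 0.016
The largest is 0.890, so newsletter is most probable.

newsletter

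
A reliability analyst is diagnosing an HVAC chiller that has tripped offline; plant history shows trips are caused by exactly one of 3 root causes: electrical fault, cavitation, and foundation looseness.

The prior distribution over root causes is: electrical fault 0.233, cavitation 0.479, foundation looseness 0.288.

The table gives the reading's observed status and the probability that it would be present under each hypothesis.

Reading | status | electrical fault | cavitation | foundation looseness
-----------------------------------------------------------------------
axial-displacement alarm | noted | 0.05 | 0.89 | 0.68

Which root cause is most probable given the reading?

cavitation

Multiply each prior by the likelihood of the reading:
  electrical fault: 0.233 × 0.05 = 0.01165
  cavitation: 0.479 × 0.89 = 0.42631
  foundation looseness: 0.288 × 0.68 = 0.19584
Marginal likelihood of the evidence = 0.6338.
P(electrical fault | evidence) ≈ 0.01165 / 0.6338 ≈ 0.018
P(cavitation | evidence) ≈ 0.42631 / 0.6338 ≈ 0.673
P(foundation looseness | evidence) ≈ 0.19584 / 0.6338 ≈ 0.309
The largest is 0.673, so cavitation is most probable.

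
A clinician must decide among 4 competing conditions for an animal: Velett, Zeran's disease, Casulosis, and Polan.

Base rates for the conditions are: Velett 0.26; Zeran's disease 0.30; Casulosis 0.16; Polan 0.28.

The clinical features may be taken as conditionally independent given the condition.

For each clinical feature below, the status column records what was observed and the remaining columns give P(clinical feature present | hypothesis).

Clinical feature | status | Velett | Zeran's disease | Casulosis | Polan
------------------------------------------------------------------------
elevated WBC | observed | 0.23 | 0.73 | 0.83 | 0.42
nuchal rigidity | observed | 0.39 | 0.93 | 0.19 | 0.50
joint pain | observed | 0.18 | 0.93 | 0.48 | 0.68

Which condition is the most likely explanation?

For each hypothesis, the unnormalized posterior weight is prior × product of the clinical feature likelihoods:
  Velett: 0.26 × 0.23 × 0.39 × 0.18 = 0.004198
  Zeran's disease: 0.30 × 0.73 × 0.93 × 0.93 = 0.18941
  Casulosis: 0.16 × 0.83 × 0.19 × 0.48 = 0.012111
  Polan: 0.28 × 0.42 × 0.50 × 0.68 = 0.039984
Normalizing constant Z = 0.004198 + 0.18941 + 0.012111 + 0.039984 = 0.24571.
P(Velett | evidence) ≈ 0.004198 / 0.24571 ≈ 0.017
P(Zeran's disease | evidence) ≈ 0.18941 / 0.24571 ≈ 0.771
P(Casulosis | evidence) ≈ 0.012111 / 0.24571 ≈ 0.049
P(Polan | evidence) ≈ 0.039984 / 0.24571 ≈ 0.163
The largest is 0.771, so Zeran's disease is most probable.

Zeran's disease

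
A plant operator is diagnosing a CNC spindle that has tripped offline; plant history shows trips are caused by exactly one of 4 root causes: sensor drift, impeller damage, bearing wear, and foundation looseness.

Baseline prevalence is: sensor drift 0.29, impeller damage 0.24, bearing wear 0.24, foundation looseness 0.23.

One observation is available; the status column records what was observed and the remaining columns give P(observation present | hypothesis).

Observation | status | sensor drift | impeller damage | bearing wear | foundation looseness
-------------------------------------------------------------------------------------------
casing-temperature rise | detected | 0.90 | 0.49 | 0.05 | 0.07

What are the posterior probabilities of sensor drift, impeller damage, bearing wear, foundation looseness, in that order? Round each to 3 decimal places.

0.642, 0.289, 0.030, 0.040

By Bayes' rule, the unnormalized weight for each hypothesis is prior × likelihood:
  sensor drift: 0.29 × 0.90 = 0.261
  impeller damage: 0.24 × 0.49 = 0.1176
  bearing wear: 0.24 × 0.05 = 0.012
  foundation looseness: 0.23 × 0.07 = 0.0161
Normalizing constant Z = 0.261 + 0.1176 + 0.012 + 0.0161 = 0.4067.
P(sensor drift | evidence) = 0.261 / 0.4067 ≈ 0.642
P(impeller damage | evidence) = 0.1176 / 0.4067 ≈ 0.289
P(bearing wear | evidence) = 0.012 / 0.4067 ≈ 0.030
P(foundation looseness | evidence) = 0.0161 / 0.4067 ≈ 0.040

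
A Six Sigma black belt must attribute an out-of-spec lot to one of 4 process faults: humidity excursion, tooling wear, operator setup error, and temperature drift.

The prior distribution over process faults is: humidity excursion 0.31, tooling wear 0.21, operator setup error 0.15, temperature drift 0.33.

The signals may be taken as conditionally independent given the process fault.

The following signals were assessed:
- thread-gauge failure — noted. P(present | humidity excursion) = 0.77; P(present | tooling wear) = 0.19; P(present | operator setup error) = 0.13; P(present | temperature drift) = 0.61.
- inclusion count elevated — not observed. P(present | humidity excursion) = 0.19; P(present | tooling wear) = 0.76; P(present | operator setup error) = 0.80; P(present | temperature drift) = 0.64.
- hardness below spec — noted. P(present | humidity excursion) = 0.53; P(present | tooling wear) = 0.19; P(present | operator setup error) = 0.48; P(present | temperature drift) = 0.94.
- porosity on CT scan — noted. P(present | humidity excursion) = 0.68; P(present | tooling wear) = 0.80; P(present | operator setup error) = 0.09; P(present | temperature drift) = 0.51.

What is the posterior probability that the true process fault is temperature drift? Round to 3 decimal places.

Multiply each prior by the joint likelihood of the signal pattern (using 1 − P(present | H) for each absent signal):
  humidity excursion: 0.31 × 0.77 × (1 − 0.19) × 0.53 × 0.68 = 0.069682
  tooling wear: 0.21 × 0.19 × (1 − 0.76) × 0.19 × 0.80 = 0.0014556
  operator setup error: 0.15 × 0.13 × (1 − 0.80) × 0.48 × 0.09 = 0.00016848
  temperature drift: 0.33 × 0.61 × (1 − 0.64) × 0.94 × 0.51 = 0.034741
Normalizing constant Z = 0.069682 + 0.0014556 + 0.00016848 + 0.034741 = 0.10605.
P(temperature drift | evidence) = 0.034741 / 0.10605 ≈ 0.328.

0.328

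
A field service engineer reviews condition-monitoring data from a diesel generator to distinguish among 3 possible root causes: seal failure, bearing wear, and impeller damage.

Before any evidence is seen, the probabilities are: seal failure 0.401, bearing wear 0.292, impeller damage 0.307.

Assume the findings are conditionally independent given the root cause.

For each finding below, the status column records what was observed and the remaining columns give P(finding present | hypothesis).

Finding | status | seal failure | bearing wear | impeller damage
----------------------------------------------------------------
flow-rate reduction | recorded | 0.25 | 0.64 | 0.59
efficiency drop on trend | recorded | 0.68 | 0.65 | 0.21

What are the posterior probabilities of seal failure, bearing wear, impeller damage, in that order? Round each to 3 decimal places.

0.299, 0.534, 0.167

By Bayes' rule with conditional independence, the unnormalized weight for each hypothesis is prior × ∏ likelihoods:
  seal failure: 0.401 × 0.25 × 0.68 = 0.06817
  bearing wear: 0.292 × 0.64 × 0.65 = 0.12147
  impeller damage: 0.307 × 0.59 × 0.21 = 0.038037
Normalizing constant Z = 0.06817 + 0.12147 + 0.038037 = 0.22768.
P(seal failure | evidence) = 0.06817 / 0.22768 ≈ 0.299
P(bearing wear | evidence) = 0.12147 / 0.22768 ≈ 0.534
P(impeller damage | evidence) = 0.038037 / 0.22768 ≈ 0.167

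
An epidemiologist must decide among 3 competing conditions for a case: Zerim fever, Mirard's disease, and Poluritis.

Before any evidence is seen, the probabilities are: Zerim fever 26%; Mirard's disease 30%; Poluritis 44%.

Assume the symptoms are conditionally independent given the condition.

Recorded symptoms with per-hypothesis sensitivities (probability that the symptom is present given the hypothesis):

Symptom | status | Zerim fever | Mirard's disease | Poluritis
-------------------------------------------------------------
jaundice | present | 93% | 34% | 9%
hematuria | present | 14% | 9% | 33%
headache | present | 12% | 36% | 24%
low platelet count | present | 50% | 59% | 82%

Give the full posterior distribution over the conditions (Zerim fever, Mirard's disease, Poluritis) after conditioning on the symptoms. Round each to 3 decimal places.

0.310, 0.298, 0.392

For each hypothesis, the unnormalized posterior weight is prior × product of the symptom likelihoods:
  Zerim fever: 0.26 × 0.93 × 0.14 × 0.12 × 0.50 = 0.0020311
  Mirard's disease: 0.30 × 0.34 × 0.09 × 0.36 × 0.59 = 0.0019498
  Poluritis: 0.44 × 0.09 × 0.33 × 0.24 × 0.82 = 0.0025718
Marginal likelihood of the evidence = 0.0065527.
P(Zerim fever | evidence) = 0.0020311 / 0.0065527 ≈ 0.310
P(Mirard's disease | evidence) = 0.0019498 / 0.0065527 ≈ 0.298
P(Poluritis | evidence) = 0.0025718 / 0.0065527 ≈ 0.392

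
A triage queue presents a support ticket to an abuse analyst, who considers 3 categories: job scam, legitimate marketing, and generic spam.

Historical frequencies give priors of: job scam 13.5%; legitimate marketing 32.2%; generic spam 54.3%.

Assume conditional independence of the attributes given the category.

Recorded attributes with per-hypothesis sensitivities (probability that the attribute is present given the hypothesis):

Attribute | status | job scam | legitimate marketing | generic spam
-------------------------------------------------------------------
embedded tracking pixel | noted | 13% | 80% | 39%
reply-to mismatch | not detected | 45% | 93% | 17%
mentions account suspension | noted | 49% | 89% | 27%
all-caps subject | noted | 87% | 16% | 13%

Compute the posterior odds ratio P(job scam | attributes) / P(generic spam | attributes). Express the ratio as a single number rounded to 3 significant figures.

Posterior odds equal prior odds times the likelihood ratio; only the two competing hypotheses matter (using 1 − P(present | H) for each absent attribute).
  job scam: 0.135 × 0.13 × (1 − 0.45) × 0.49 × 0.87 = 0.0041149
  generic spam: 0.543 × 0.39 × (1 − 0.17) × 0.27 × 0.13 = 0.0061695
Posterior odds = 0.0041149 / 0.0061695 ≈ 0.667.

0.667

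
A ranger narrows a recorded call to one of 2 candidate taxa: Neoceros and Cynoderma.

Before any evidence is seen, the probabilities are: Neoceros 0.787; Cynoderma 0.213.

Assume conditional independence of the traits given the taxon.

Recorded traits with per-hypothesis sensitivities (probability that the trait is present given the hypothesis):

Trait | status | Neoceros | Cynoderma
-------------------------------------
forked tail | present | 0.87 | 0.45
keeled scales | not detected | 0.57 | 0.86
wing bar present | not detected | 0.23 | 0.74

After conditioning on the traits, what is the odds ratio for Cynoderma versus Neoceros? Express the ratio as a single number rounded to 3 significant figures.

0.0154

Posterior odds equal prior odds times the likelihood ratio; only the two competing hypotheses matter (using 1 − P(present | H) for each absent trait).
  Cynoderma: 0.213 × 0.45 × (1 − 0.86) × (1 − 0.74) = 0.0034889
  Neoceros: 0.787 × 0.87 × (1 − 0.57) × (1 − 0.23) = 0.2267
Posterior odds = 0.0034889 / 0.2267 ≈ 0.0154.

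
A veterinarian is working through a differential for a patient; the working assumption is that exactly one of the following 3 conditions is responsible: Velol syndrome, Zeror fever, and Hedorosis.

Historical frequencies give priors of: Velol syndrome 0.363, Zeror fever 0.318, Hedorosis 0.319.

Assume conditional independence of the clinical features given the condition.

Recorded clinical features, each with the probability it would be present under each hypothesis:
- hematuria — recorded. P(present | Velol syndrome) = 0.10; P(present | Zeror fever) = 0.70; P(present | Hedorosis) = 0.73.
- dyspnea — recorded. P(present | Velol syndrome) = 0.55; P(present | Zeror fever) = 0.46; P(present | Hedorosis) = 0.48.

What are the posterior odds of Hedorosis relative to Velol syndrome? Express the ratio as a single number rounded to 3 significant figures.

The normalizing constant cancels in an odds ratio, so compute prior × likelihood for the two hypotheses only:
  Hedorosis: 0.319 × 0.73 × 0.48 = 0.11178
  Velol syndrome: 0.363 × 0.10 × 0.55 = 0.019965
Posterior odds = 0.11178 / 0.019965 ≈ 5.60.

5.60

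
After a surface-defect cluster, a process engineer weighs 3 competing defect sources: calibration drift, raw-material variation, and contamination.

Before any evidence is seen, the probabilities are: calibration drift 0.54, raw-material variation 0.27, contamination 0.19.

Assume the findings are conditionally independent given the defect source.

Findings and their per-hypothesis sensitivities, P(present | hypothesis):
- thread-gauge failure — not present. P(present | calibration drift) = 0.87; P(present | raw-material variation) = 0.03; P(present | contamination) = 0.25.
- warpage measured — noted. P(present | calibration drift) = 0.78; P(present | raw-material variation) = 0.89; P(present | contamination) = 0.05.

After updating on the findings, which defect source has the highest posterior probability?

For each hypothesis, the unnormalized posterior weight is prior × product of the finding likelihoods (using 1 − P(present | H) for each absent finding):
  calibration drift: 0.54 × (1 − 0.87) × 0.78 = 0.054756
  raw-material variation: 0.27 × (1 − 0.03) × 0.89 = 0.23309
  contamination: 0.19 × (1 − 0.25) × 0.05 = 0.007125
Normalizing constant Z = 0.054756 + 0.23309 + 0.007125 = 0.29497.
P(calibration drift | evidence) ≈ 0.054756 / 0.29497 ≈ 0.186
P(raw-material variation | evidence) ≈ 0.23309 / 0.29497 ≈ 0.790
P(contamination | evidence) ≈ 0.007125 / 0.29497 ≈ 0.024
The largest is 0.790, so raw-material variation is most probable.

raw-material variation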